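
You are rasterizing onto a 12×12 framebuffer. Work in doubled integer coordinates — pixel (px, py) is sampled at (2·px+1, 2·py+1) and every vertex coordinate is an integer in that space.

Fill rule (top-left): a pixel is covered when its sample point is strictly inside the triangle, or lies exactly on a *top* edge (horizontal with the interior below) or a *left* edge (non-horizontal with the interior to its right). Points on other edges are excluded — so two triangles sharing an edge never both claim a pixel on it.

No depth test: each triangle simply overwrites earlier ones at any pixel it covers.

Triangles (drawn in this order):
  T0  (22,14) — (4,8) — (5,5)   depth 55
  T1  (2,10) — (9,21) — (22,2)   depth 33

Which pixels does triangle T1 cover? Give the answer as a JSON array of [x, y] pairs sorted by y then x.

T0:
  2·area = 60
  edge (22, 14)→(4, 8): d=(-18,-6) top-left  bias=+0
  edge (4, 8)→(5, 5): d=(1,-3) top-left  bias=+0
  edge (5, 5)→(22, 14): d=(17,9) right/bottom  bias=-1
    (2,2)@(5, 5): e=[60,0,0] → .  [on edge]
    (0,3)@(1, 7): e=[0,-10,70] → .  [on edge]
    (2,3)@(5, 7): e=[24,2,34] → X
    (3,3)@(7, 7): e=[36,8,16] → X
    (4,3)@(9, 7): e=[48,14,-2] → .
    (2,4)@(5, 9): e=[-12,4,68] → .
    (3,4)@(7, 9): e=[0,10,50] → X  [on edge]
    (4,4)@(9, 9): e=[12,16,32] → X
    (5,4)@(11, 9): e=[24,22,14] → X
    (6,4)@(13, 9): e=[36,28,-4] → .
    (1,5)@(3, 11): e=[-60,0,120] → .  [on edge]
    (3,5)@(7, 11): e=[-36,12,84] → .
    (6,5)@(13, 11): e=[0,30,30] → X  [on edge]
    (9,6)@(19, 13): e=[0,50,10] → X  [on edge]
    (0,8)@(1, 17): e=[-180,0,240] → .  [on edge]
  covered (8 px):
    . . . . . . . . . . . .
    . . . . . . . . . . . .
    . . . . . . . . . . . .
    . . X X . . . . . . . .
    . . . X X X . . . . . .
    . . . . . . X X . . . .
    . . . . . . . . . X . .
    . . . . . . . . . . . .
    . . . . . . . . . . . .
    . . . . . . . . . . . .
    . . . . . . . . . . . .
    . . . . . . . . . . . .
T1:
  2·area = 276  (B↔C swapped to make it positive)
  edge (2, 10)→(22, 2): d=(20,-8) top-left  bias=+0
  edge (22, 2)→(9, 21): d=(-13,19) right/bottom  bias=-1
  edge (9, 21)→(2, 10): d=(-7,-11) top-left  bias=+0
    (10,1)@(21, 3): e=[12,6,258] → X
    (11,1)@(23, 3): e=[28,-32,280] → .
    (7,2)@(15, 5): e=[4,94,178] → X
    (8,2)@(17, 5): e=[20,56,200] → X
    (9,2)@(19, 5): e=[36,18,222] → X
    (10,2)@(21, 5): e=[52,-20,244] → .
    (5,3)@(11, 7): e=[12,144,120] → X
    (6,3)@(13, 7): e=[28,106,142] → X
    (9,3)@(19, 7): e=[76,-8,208] → .
    (2,4)@(5, 9): e=[4,232,40] → X
    (3,4)@(7, 9): e=[20,194,62] → X
    (4,4)@(9, 9): e=[36,156,84] → X
    (4,10)@(9, 21): e=[276,0,0] → .  [on edge]
  covered (35 px):
    . . . . . . . . . . . .
    . . . . . . . . . . X .
    . . . . . . . X X X . .
    . . . . . X X X X . . .
    . . X X X X X X X . . .
    . X X X X X X X . . . .
    . . X X X X X . . . . .
    . . . X X X X . . . . .
    . . . X X X . . . . . .
    . . . . X . . . . . . .
    . . . . . . . . . . . .
    . . . . . . . . . . . .

Final: [[10,1],[7,2],[8,2],[9,2],[5,3],[6,3],[7,3],[8,3],[2,4],[3,4],[4,4],[5,4],[6,4],[7,4],[8,4],[1,5],[2,5],[3,5],[4,5],[5,5],[6,5],[7,5],[2,6],[3,6],[4,6],[5,6],[6,6],[3,7],[4,7],[5,7],[6,7],[3,8],[4,8],[5,8],[4,9]]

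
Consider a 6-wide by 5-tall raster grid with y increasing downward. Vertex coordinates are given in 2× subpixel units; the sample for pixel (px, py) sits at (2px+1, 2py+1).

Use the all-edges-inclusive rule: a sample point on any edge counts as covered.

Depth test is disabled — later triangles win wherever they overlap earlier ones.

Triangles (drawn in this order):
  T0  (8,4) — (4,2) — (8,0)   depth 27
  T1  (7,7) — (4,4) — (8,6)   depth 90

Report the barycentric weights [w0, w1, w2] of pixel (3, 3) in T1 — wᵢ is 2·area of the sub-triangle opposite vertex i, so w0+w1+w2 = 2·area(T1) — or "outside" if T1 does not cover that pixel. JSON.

T0:
  2·area = 16
  edge (8, 4)→(4, 2): d=(-4,-2) inclusive
  edge (4, 2)→(8, 0): d=(4,-2) inclusive
  edge (8, 0)→(8, 4): d=(0,4) inclusive
    (3,0)@(7, 1): e=[10,2,4] → #
    (4,0)@(9, 1): e=[14,6,-4] → ·
    (3,1)@(7, 3): e=[2,10,4] → #
    (4,1)@(9, 3): e=[6,14,-4] → ·
    (3,2)@(7, 5): e=[-6,18,4] → ·
  covered (2 px):
    · · · # · ·
    · · · # · ·
    · · · · · ·
    · · · · · ·
    · · · · · ·
T1:
  2·area = 6
  edge (7, 7)→(4, 4): d=(-3,-3) inclusive
  edge (4, 4)→(8, 6): d=(4,2) inclusive
  edge (8, 6)→(7, 7): d=(-1,1) inclusive
    (0,0)@(1, 1): e=[0,-6,12] → ·  [on edge]
    (1,1)@(3, 3): e=[0,-2,8] → ·  [on edge]
    (5,1)@(11, 3): e=[24,-18,0] → ·  [on edge]
    (2,2)@(5, 5): e=[0,2,4] → #  [on edge]
    (3,2)@(7, 5): e=[6,-2,2] → ·
    (4,2)@(9, 5): e=[12,-6,0] → ·  [on edge]
    (2,3)@(5, 7): e=[-6,10,2] → ·
    (3,3)@(7, 7): e=[0,6,0] → #  [on edge]
    (4,3)@(9, 7): e=[6,2,-2] → ·
    (2,4)@(5, 9): e=[-12,18,0] → ·  [on edge]
    (3,4)@(7, 9): e=[-6,14,-2] → ·
    (4,4)@(9, 9): e=[0,10,-4] → ·  [on edge]
  covered (2 px):
    · · · · · ·
    · · · · · ·
    · · # · · ·
    · · · # · ·
    · · · · · ·

Final: [6,0,0]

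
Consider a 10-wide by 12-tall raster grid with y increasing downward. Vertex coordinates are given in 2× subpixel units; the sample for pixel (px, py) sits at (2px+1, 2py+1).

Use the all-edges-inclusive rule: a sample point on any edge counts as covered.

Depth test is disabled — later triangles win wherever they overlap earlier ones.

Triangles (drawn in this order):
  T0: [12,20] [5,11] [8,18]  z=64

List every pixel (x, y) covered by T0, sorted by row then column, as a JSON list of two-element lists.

T0:
  2·area = 22  (B↔C swapped to make it positive)
  edge (12, 20)→(8, 18): d=(-4,-2) inclusive
  edge (8, 18)→(5, 11): d=(-3,-7) inclusive
  edge (5, 11)→(12, 20): d=(7,9) inclusive
    (2,5)@(5, 11): e=[22,0,0] → X  [on edge]
    (3,5)@(7, 11): e=[26,14,-18] → .
    (2,6)@(5, 13): e=[14,-6,14] → .
    (3,7)@(7, 15): e=[10,2,10] → X
    (4,7)@(9, 15): e=[14,16,-8] → .
    (3,8)@(7, 17): e=[2,-4,24] → .
    (4,8)@(9, 17): e=[6,10,6] → X
    (5,8)@(11, 17): e=[10,24,-12] → .
    (4,9)@(9, 19): e=[-2,4,20] → .
    (5,9)@(11, 19): e=[2,18,2] → X
    (6,9)@(13, 19): e=[6,32,-16] → .
    (5,10)@(11, 21): e=[-6,12,16] → .
  covered (4 px):
    . . . . . . . . . .
    . . . . . . . . . .
    . . . . . . . . . .
    . . . . . . . . . .
    . . . . . . . . . .
    . . X . . . . . . .
    . . . . . . . . . .
    . . . X . . . . . .
    . . . . X . . . . .
    . . . . . X . . . .
    . . . . . . . . . .
    . . . . . . . . . .

Result: [[2,5],[3,7],[4,8],[5,9]]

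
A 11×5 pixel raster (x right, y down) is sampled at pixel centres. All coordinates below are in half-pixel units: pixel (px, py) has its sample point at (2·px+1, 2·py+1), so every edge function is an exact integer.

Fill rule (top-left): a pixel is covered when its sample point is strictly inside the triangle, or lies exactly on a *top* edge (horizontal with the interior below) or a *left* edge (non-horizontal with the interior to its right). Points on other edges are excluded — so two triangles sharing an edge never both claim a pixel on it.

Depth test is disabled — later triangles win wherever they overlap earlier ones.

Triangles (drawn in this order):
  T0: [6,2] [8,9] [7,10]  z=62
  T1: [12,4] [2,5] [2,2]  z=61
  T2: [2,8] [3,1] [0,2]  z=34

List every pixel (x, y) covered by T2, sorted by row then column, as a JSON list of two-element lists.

T0:
  2·area = 9
  edge (6, 2)→(8, 9): d=(2,7) right/bottom  bias=-1
  edge (8, 9)→(7, 10): d=(-1,1) right/bottom  bias=-1
  edge (7, 10)→(6, 2): d=(-1,-8) top-left  bias=+0
    (3,3)@(7, 7): e=[3,3,3] → X
    (4,3)@(9, 7): e=[-11,1,19] → .
    (3,4)@(7, 9): e=[7,1,1] → X
    (4,4)@(9, 9): e=[-7,-1,17] → .
  covered (2 px):
    . . . . . . . . . . .
    . . . . . . . . . . .
    . . . . . . . . . . .
    . . . X . . . . . . .
    . . . X . . . . . . .
T1:
  2·area = 30
  edge (12, 4)→(2, 5): d=(-10,1) right/bottom  bias=-1
  edge (2, 5)→(2, 2): d=(0,-3) top-left  bias=+0
  edge (2, 2)→(12, 4): d=(10,2) right/bottom  bias=-1
    (1,1)@(3, 3): e=[19,3,8] → X
    (2,1)@(5, 3): e=[17,9,4] → X
    (3,1)@(7, 3): e=[15,15,0] → .  [on edge]
    (1,2)@(3, 5): e=[-1,3,28] → .
    (2,2)@(5, 5): e=[-3,9,24] → .
    (8,2)@(17, 5): e=[-15,45,0] → .  [on edge]
  covered (2 px):
    . . . . . . . . . . .
    . X X . . . . . . . .
    . . . . . . . . . . .
    . . . . . . . . . . .
    . . . . . . . . . . .
T2:
  2·area = 20  (B↔C swapped to make it positive)
  edge (2, 8)→(0, 2): d=(-2,-6) top-left  bias=+0
  edge (0, 2)→(3, 1): d=(3,-1) top-left  bias=+0
  edge (3, 1)→(2, 8): d=(-1,7) right/bottom  bias=-1
    (1,0)@(3, 1): e=[20,0,0] → .  [on edge]
    (0,1)@(1, 3): e=[4,4,12] → X
    (1,1)@(3, 3): e=[16,6,-2] → .
    (0,2)@(1, 5): e=[0,10,10] → X  [on edge]
    (1,2)@(3, 5): e=[12,12,-4] → .
    (0,3)@(1, 7): e=[-4,16,8] → .
  covered (2 px):
    . . . . . . . . . . .
    X . . . . . . . . . .
    X . . . . . . . . . .
    . . . . . . . . . . .
    . . . . . . . . . . .

Final: [[0,1],[0,2]]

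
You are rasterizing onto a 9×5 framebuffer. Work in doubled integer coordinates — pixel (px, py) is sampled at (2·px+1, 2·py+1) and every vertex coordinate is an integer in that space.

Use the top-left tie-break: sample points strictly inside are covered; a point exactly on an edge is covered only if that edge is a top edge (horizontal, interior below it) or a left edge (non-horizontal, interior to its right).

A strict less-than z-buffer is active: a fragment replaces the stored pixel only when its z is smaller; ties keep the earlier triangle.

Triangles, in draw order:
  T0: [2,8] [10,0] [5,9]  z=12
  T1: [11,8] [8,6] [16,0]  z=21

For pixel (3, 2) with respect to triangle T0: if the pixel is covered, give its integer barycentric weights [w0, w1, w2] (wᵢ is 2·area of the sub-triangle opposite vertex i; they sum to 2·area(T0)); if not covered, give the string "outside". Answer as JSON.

T0:
  2·area = 32
  edge (2, 8)→(10, 0): d=(8,-8) top-left  bias=+0
  edge (10, 0)→(5, 9): d=(-5,9) right/bottom  bias=-1
  edge (5, 9)→(2, 8): d=(-3,-1) top-left  bias=+0
    (4,0)@(9, 1): e=[0,4,28] → #  [on edge]
    (5,0)@(11, 1): e=[16,-14,30] → ·
    (3,1)@(7, 3): e=[0,12,20] → #  [on edge]
    (4,1)@(9, 3): e=[16,-6,22] → ·
    (2,2)@(5, 5): e=[0,20,12] → #  [on edge]
    (4,2)@(9, 5): e=[32,-16,16] → ·
    (1,3)@(3, 7): e=[0,28,4] → #  [on edge]
    (3,3)@(7, 7): e=[32,-8,8] → ·
    (0,4)@(1, 9): e=[0,36,-4] → ·  [on edge]
    (1,4)@(3, 9): e=[16,18,-2] → ·
    (2,4)@(5, 9): e=[32,0,0] → ·  [on edge]
  covered (6 px):
    · · · · # · · · ·
    · · · # · · · · ·
    · · # # · · · · ·
    · # # · · · · · ·
    · · · · · · · · ·
T1:
  2·area = 34
  edge (11, 8)→(8, 6): d=(-3,-2) top-left  bias=+0
  edge (8, 6)→(16, 0): d=(8,-6) top-left  bias=+0
  edge (16, 0)→(11, 8): d=(-5,8) right/bottom  bias=-1
    (7,0)@(15, 1): e=[29,2,3] → #
    (8,0)@(17, 1): e=[33,14,-13] → ·
    (6,1)@(13, 3): e=[19,6,9] → #
    (7,1)@(15, 3): e=[23,18,-7] → ·
    (5,2)@(11, 5): e=[9,10,15] → #
    (6,2)@(13, 5): e=[13,22,-1] → ·
    (5,3)@(11, 7): e=[3,26,5] → #
    (6,3)@(13, 7): e=[7,38,-11] → ·
    (5,4)@(11, 9): e=[-3,42,-5] → ·
  covered (4 px):
    · · · · · · · # ·
    · · · · · · # · ·
    · · · · · # · · ·
    · · · · · # · · ·
    · · · · · · · · ·

Answer: [2,14,16]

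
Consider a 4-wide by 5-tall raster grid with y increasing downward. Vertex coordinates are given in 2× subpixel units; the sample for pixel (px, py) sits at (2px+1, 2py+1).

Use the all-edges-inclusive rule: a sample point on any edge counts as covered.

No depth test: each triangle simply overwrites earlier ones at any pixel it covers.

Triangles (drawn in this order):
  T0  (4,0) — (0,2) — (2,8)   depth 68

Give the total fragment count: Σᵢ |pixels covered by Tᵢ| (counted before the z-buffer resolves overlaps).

T0:
  2·area = 28  (B↔C swapped to make it positive)
  edge (4, 0)→(2, 8): d=(-2,8) inclusive
  edge (2, 8)→(0, 2): d=(-2,-6) inclusive
  edge (0, 2)→(4, 0): d=(4,-2) inclusive
    (1,0)@(3, 1): e=[6,20,2] → #
    (2,0)@(5, 1): e=[-10,32,6] → ·
    (0,1)@(1, 3): e=[18,4,6] → #
    (2,1)@(5, 3): e=[-14,28,14] → ·
    (0,2)@(1, 5): e=[14,0,14] → #  [on edge]
    (1,2)@(3, 5): e=[-2,12,18] → ·
    (0,3)@(1, 7): e=[10,-4,22] → ·
  covered (4 px):
    · # · ·
    # # · ·
    # · · ·
    · · · ·
    · · · ·

Result: 4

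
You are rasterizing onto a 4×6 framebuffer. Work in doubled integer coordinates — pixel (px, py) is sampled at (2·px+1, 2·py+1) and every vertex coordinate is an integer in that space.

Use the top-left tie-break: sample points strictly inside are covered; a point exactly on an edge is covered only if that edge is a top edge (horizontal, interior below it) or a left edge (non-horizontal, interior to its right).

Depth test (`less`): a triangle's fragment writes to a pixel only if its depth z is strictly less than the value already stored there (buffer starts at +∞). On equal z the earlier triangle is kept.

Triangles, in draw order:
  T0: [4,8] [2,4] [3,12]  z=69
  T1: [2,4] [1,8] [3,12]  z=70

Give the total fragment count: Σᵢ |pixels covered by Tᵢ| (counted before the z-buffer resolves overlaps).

T0:
  2·area = 12  (B↔C swapped to make it positive)
  edge (4, 8)→(3, 12): d=(-1,4) right/bottom  bias=-1
  edge (3, 12)→(2, 4): d=(-1,-8) top-left  bias=+0
  edge (2, 4)→(4, 8): d=(2,4) right/bottom  bias=-1
    (1,3)@(3, 7): e=[5,5,2] → X
    (2,3)@(5, 7): e=[-3,21,-6] → .
    (1,4)@(3, 9): e=[3,3,6] → X
    (2,4)@(5, 9): e=[-5,19,-2] → .
    (1,5)@(3, 11): e=[1,1,10] → X
    (2,5)@(5, 11): e=[-7,17,2] → .
  covered (3 px):
    . . . .
    . . . .
    . . . .
    . X . .
    . X . .
    . X . .
T1:
  2·area = 12  (B↔C swapped to make it positive)
  edge (2, 4)→(3, 12): d=(1,8) right/bottom  bias=-1
  edge (3, 12)→(1, 8): d=(-2,-4) top-left  bias=+0
  edge (1, 8)→(2, 4): d=(1,-4) top-left  bias=+0
  covered (0 px):
    . . . .
    . . . .
    . . . .
    . . . .
    . . . .
    . . . .

Answer: 3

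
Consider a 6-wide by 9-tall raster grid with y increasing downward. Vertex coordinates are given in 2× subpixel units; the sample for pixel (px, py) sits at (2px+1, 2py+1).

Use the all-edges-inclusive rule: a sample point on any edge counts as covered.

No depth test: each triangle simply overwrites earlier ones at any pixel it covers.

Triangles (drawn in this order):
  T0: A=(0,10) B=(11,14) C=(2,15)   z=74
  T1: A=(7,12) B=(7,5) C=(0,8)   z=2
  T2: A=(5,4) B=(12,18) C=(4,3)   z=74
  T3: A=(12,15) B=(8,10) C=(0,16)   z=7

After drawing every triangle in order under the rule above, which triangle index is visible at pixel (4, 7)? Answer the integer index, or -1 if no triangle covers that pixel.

T0:
  2·area = 47
  edge (0, 10)→(11, 14): d=(11,4) inclusive
  edge (11, 14)→(2, 15): d=(-9,1) inclusive
  edge (2, 15)→(0, 10): d=(-2,-5) inclusive
    (0,5)@(1, 11): e=[7,37,3] → #
    (1,5)@(3, 11): e=[-1,35,13] → ·
    (0,6)@(1, 13): e=[29,19,-1] → ·
    (1,6)@(3, 13): e=[21,17,9] → #
    (2,6)@(5, 13): e=[13,15,19] → #
    (3,6)@(7, 13): e=[5,13,29] → #
    (4,6)@(9, 13): e=[-3,11,39] → ·
    (1,7)@(3, 15): e=[43,-1,5] → ·
    (2,7)@(5, 15): e=[35,-3,15] → ·
    (3,7)@(7, 15): e=[27,-5,25] → ·
  covered (4 px):
    · · · · · ·
    · · · · · ·
    · · · · · ·
    · · · · · ·
    · · · · · ·
    # · · · · ·
    · # # # · ·
    · · · · · ·
    · · · · · ·
T1:
  2·area = 49  (B↔C swapped to make it positive)
  edge (7, 12)→(0, 8): d=(-7,-4) inclusive
  edge (0, 8)→(7, 5): d=(7,-3) inclusive
  edge (7, 5)→(7, 12): d=(0,7) inclusive
    (3,0)@(7, 1): e=[77,-28,0] → ·  [on edge]
    (3,1)@(7, 3): e=[63,-14,0] → ·  [on edge]
    (3,2)@(7, 5): e=[49,0,0] → #  [on edge]
    (4,2)@(9, 5): e=[57,6,-14] → ·
    (1,3)@(3, 7): e=[19,2,28] → #
    (2,3)@(5, 7): e=[27,8,14] → #
    (3,3)@(7, 7): e=[35,14,0] → #  [on edge]
    (4,3)@(9, 7): e=[43,20,-14] → ·
    (1,4)@(3, 9): e=[5,16,28] → #
    (3,4)@(7, 9): e=[21,28,0] → #  [on edge]
    (4,4)@(9, 9): e=[29,34,-14] → ·
    (1,5)@(3, 11): e=[-9,30,28] → ·
    (3,5)@(7, 11): e=[7,42,0] → #  [on edge]
    (3,6)@(7, 13): e=[-7,56,0] → ·  [on edge]
    (3,7)@(7, 15): e=[-21,70,0] → ·  [on edge]
    (3,8)@(7, 17): e=[-35,84,0] → ·  [on edge]
  covered (8 px):
    · · · · · ·
    · · · · · ·
    · · · # · ·
    · # # # · ·
    · # # # · ·
    · · · # · ·
    · · · · · ·
    · · · · · ·
    · · · · · ·
T2:
  2·area = 7
  edge (5, 4)→(12, 18): d=(7,14) inclusive
  edge (12, 18)→(4, 3): d=(-8,-15) inclusive
  edge (4, 3)→(5, 4): d=(1,1) inclusive
  covered (0 px):
    · · · · · ·
    · · · · · ·
    · · · · · ·
    · · · · · ·
    · · · · · ·
    · · · · · ·
    · · · · · ·
    · · · · · ·
    · · · · · ·
T3:
  2·area = 64  (B↔C swapped to make it positive)
  edge (12, 15)→(0, 16): d=(-12,1) inclusive
  edge (0, 16)→(8, 10): d=(8,-6) inclusive
  edge (8, 10)→(12, 15): d=(4,5) inclusive
    (3,5)@(7, 11): e=[53,2,9] → #
    (4,5)@(9, 11): e=[51,14,-1] → ·
    (2,6)@(5, 13): e=[31,6,27] → #
    (4,6)@(9, 13): e=[27,30,7] → #
    (5,6)@(11, 13): e=[25,42,-3] → ·
    (1,7)@(3, 15): e=[9,10,45] → #
    (5,7)@(11, 15): e=[1,58,5] → #
    (1,8)@(3, 17): e=[-15,26,53] → ·
    (2,8)@(5, 17): e=[-17,38,43] → ·
    (3,8)@(7, 17): e=[-19,50,33] → ·
    (4,8)@(9, 17): e=[-21,62,23] → ·
    (5,8)@(11, 17): e=[-23,74,13] → ·
  covered (9 px):
    · · · · · ·
    · · · · · ·
    · · · · · ·
    · · · · · ·
    · · · · · ·
    · · · # · ·
    · · # # # ·
    · # # # # #
    · · · · · ·

Z-buffer (winner per pixel, '.' = empty):
  . . . . . .
  . . . . . .
  . . . 1 . .
  . 1 1 1 . .
  . 1 1 1 . .
  0 . . 3 . .
  . 0 3 3 3 .
  . 3 3 3 3 3
  . . . . . .

Result: 3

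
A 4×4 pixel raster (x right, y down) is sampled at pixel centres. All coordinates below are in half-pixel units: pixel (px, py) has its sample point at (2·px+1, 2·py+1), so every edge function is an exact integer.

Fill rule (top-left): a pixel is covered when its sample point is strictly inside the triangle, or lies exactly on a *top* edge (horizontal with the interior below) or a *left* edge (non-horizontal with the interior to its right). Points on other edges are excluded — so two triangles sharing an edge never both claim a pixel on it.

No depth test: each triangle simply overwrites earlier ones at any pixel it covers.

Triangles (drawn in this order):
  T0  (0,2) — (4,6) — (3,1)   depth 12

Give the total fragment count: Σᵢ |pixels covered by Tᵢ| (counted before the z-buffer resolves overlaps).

T0:
  2·area = 16  (B↔C swapped to make it positive)
  edge (0, 2)→(3, 1): d=(3,-1) top-left  bias=+0
  edge (3, 1)→(4, 6): d=(1,5) right/bottom  bias=-1
  edge (4, 6)→(0, 2): d=(-4,-4) top-left  bias=+0
    (1,0)@(3, 1): e=[0,0,16] → ·  [on edge]
    (0,1)@(1, 3): e=[4,12,0] → #  [on edge]
    (1,1)@(3, 3): e=[6,2,8] → #
    (2,1)@(5, 3): e=[8,-8,16] → ·
    (0,2)@(1, 5): e=[10,14,-8] → ·
    (1,2)@(3, 5): e=[12,4,0] → #  [on edge]
    (2,2)@(5, 5): e=[14,-6,8] → ·
    (1,3)@(3, 7): e=[18,6,-8] → ·
    (2,3)@(5, 7): e=[20,-4,0] → ·  [on edge]
  covered (3 px):
    · · · ·
    # # · ·
    · # · ·
    · · · ·

Final: 3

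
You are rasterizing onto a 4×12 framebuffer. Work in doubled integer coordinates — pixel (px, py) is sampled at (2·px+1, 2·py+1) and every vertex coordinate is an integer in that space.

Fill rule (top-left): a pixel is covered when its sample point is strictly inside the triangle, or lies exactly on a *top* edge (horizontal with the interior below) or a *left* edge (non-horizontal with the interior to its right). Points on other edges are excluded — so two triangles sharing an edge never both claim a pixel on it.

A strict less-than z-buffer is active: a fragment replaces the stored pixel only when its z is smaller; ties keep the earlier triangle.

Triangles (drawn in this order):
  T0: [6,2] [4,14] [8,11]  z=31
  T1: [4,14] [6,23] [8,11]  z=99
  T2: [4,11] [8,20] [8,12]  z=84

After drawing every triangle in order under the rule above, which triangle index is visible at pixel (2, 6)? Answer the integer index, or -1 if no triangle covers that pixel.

T0:
  2·area = 42  (B↔C swapped to make it positive)
  edge (6, 2)→(8, 11): d=(2,9) right/bottom  bias=-1
  edge (8, 11)→(4, 14): d=(-4,3) right/bottom  bias=-1
  edge (4, 14)→(6, 2): d=(2,-12) top-left  bias=+0
    (3,3)@(7, 7): e=[1,19,22] → X
    (2,4)@(5, 9): e=[23,17,2] → X
    (2,5)@(5, 11): e=[27,9,6] → X
    (2,6)@(5, 13): e=[31,1,10] → X
    (3,6)@(7, 13): e=[13,-5,34] → .
    (2,7)@(5, 15): e=[35,-7,14] → .
  covered (6 px):
    . . . .
    . . . .
    . . . .
    . . . X
    . . X X
    . . X X
    . . X .
    . . . .
    . . . .
    . . . .
    . . . .
    . . . .
T1:
  2·area = 42  (B↔C swapped to make it positive)
  edge (4, 14)→(8, 11): d=(4,-3) top-left  bias=+0
  edge (8, 11)→(6, 23): d=(-2,12) right/bottom  bias=-1
  edge (6, 23)→(4, 14): d=(-2,-9) top-left  bias=+0
    (3,6)@(7, 13): e=[5,8,29] → X
    (2,7)@(5, 15): e=[7,28,7] → X
    (2,8)@(5, 17): e=[15,24,3] → X
    (3,8)@(7, 17): e=[21,0,21] → .  [on edge]
    (2,9)@(5, 19): e=[23,20,-1] → .
  covered (4 px):
    . . . .
    . . . .
    . . . .
    . . . .
    . . . .
    . . . .
    . . . X
    . . X X
    . . X .
    . . . .
    . . . .
    . . . .
T2:
  2·area = 32  (B↔C swapped to make it positive)
  edge (4, 11)→(8, 12): d=(4,1) right/bottom  bias=-1
  edge (8, 12)→(8, 20): d=(0,8) right/bottom  bias=-1
  edge (8, 20)→(4, 11): d=(-4,-9) top-left  bias=+0
    (2,6)@(5, 13): e=[7,24,1] → X
    (3,6)@(7, 13): e=[5,8,19] → X
    (2,7)@(5, 15): e=[15,24,-7] → .
    (3,7)@(7, 15): e=[13,8,11] → X
    (3,8)@(7, 17): e=[21,8,3] → X
    (3,9)@(7, 19): e=[29,8,-5] → .
  covered (4 px):
    . . . .
    . . . .
    . . . .
    . . . .
    . . . .
    . . . .
    . . X X
    . . . X
    . . . X
    . . . .
    . . . .
    . . . .

Z-buffer (winner per pixel, '.' = empty):
  . . . .
  . . . .
  . . . .
  . . . 0
  . . 0 0
  . . 0 0
  . . 0 2
  . . 1 2
  . . 1 2
  . . . .
  . . . .
  . . . .

Final: 0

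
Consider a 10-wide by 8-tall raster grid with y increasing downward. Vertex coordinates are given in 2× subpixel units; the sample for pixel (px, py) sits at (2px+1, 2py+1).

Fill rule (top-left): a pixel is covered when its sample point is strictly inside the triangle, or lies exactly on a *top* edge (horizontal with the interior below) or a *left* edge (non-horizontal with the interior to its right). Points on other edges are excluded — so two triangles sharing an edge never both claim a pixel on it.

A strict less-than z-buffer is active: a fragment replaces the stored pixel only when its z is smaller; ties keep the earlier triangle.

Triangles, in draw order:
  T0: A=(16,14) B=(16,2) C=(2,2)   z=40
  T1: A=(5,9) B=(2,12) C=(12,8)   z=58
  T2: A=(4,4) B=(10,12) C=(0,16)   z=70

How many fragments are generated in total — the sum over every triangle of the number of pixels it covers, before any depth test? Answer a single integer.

T0:
  2·area = 168  (B↔C swapped to make it positive)
  edge (16, 14)→(2, 2): d=(-14,-12) top-left  bias=+0
  edge (2, 2)→(16, 2): d=(14,0) top-left  bias=+0
  edge (16, 2)→(16, 14): d=(0,12) right/bottom  bias=-1
    (2,1)@(5, 3): e=[22,14,132] → #
    (3,1)@(7, 3): e=[46,14,108] → #
    (4,1)@(9, 3): e=[70,14,84] → #
    (5,1)@(11, 3): e=[94,14,60] → #
    (6,1)@(13, 3): e=[118,14,36] → #
    (7,1)@(15, 3): e=[142,14,12] → #
    (8,1)@(17, 3): e=[166,14,-12] → ·
    (2,2)@(5, 5): e=[-6,42,132] → ·
    (3,2)@(7, 5): e=[18,42,108] → #
    (8,2)@(17, 5): e=[138,42,-12] → ·
    (3,3)@(7, 7): e=[-10,70,108] → ·
    (4,3)@(9, 7): e=[14,70,84] → #
  covered (21 px):
    · · · · · · · · · ·
    · · # # # # # # · ·
    · · · # # # # # · ·
    · · · · # # # # · ·
    · · · · · # # # · ·
    · · · · · · # # · ·
    · · · · · · · # · ·
    · · · · · · · · · ·
T1:
  2·area = 18  (B↔C swapped to make it positive)
  edge (5, 9)→(12, 8): d=(7,-1) top-left  bias=+0
  edge (12, 8)→(2, 12): d=(-10,4) right/bottom  bias=-1
  edge (2, 12)→(5, 9): d=(3,-3) top-left  bias=+0
    (6,0)@(13, 1): e=[-48,66,0] → ·  [on edge]
    (5,1)@(11, 3): e=[-36,54,0] → ·  [on edge]
    (4,2)@(9, 5): e=[-24,42,0] → ·  [on edge]
    (3,3)@(7, 7): e=[-12,30,0] → ·  [on edge]
    (9,3)@(19, 7): e=[0,-18,36] → ·  [on edge]
    (2,4)@(5, 9): e=[0,18,0] → #  [on edge]
    (3,4)@(7, 9): e=[2,10,6] → #
    (4,4)@(9, 9): e=[4,2,12] → #
    (5,4)@(11, 9): e=[6,-6,18] → ·
    (1,5)@(3, 11): e=[12,6,0] → #  [on edge]
    (2,5)@(5, 11): e=[14,-2,6] → ·
    (3,5)@(7, 11): e=[16,-10,12] → ·
    (0,6)@(1, 13): e=[24,-6,0] → ·  [on edge]
  covered (4 px):
    · · · · · · · · · ·
    · · · · · · · · · ·
    · · · · · · · · · ·
    · · · · · · · · · ·
    · · # # # · · · · ·
    · # · · · · · · · ·
    · · · · · · · · · ·
    · · · · · · · · · ·
T2:
  2·area = 104
  edge (4, 4)→(10, 12): d=(6,8) right/bottom  bias=-1
  edge (10, 12)→(0, 16): d=(-10,4) right/bottom  bias=-1
  edge (0, 16)→(4, 4): d=(4,-12) top-left  bias=+0
    (2,0)@(5, 1): e=[-26,130,0] → ·  [on edge]
    (1,3)@(3, 7): e=[26,78,0] → #  [on edge]
    (2,3)@(5, 7): e=[10,70,24] → #
    (3,3)@(7, 7): e=[-6,62,48] → ·
    (1,4)@(3, 9): e=[38,58,8] → #
    (3,4)@(7, 9): e=[6,42,56] → #
    (4,4)@(9, 9): e=[-10,34,80] → ·
    (1,5)@(3, 11): e=[50,38,16] → #
    (4,5)@(9, 11): e=[2,14,88] → #
    (5,5)@(11, 11): e=[-14,6,112] → ·
    (0,6)@(1, 13): e=[78,26,0] → #  [on edge]
    (4,6)@(9, 13): e=[14,-6,96] → ·
  covered (14 px):
    · · · · · · · · · ·
    · · · · · · · · · ·
    · · · · · · · · · ·
    · # # · · · · · · ·
    · # # # · · · · · ·
    · # # # # · · · · ·
    # # # # · · · · · ·
    # · · · · · · · · ·

Result: 39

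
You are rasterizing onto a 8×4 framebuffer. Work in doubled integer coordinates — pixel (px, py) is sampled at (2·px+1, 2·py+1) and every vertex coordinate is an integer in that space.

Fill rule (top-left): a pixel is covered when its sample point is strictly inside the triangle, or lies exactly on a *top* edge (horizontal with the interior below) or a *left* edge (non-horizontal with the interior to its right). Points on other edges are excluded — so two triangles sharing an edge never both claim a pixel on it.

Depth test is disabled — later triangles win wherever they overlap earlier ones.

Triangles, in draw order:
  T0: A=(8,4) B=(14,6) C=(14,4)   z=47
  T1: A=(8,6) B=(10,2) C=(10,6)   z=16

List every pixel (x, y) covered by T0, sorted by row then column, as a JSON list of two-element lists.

T0:
  2·area = 12  (B↔C swapped to make it positive)
  edge (8, 4)→(14, 4): d=(6,0) top-left  bias=+0
  edge (14, 4)→(14, 6): d=(0,2) right/bottom  bias=-1
  edge (14, 6)→(8, 4): d=(-6,-2) top-left  bias=+0
    (2,1)@(5, 3): e=[-6,18,0] → ·  [on edge]
    (5,2)@(11, 5): e=[6,6,0] → █  [on edge]
    (6,2)@(13, 5): e=[6,2,4] → █
    (7,2)@(15, 5): e=[6,-2,8] → ·
    (5,3)@(11, 7): e=[18,6,-12] → ·
    (6,3)@(13, 7): e=[18,2,-8] → ·
  covered (2 px):
    · · · · · · · ·
    · · · · · · · ·
    · · · · · █ █ ·
    · · · · · · · ·
T1:
  2·area = 8
  edge (8, 6)→(10, 2): d=(2,-4) top-left  bias=+0
  edge (10, 2)→(10, 6): d=(0,4) right/bottom  bias=-1
  edge (10, 6)→(8, 6): d=(-2,0) right/bottom  bias=-1
    (4,2)@(9, 5): e=[2,4,2] → █
    (5,2)@(11, 5): e=[10,-4,2] → ·
    (4,3)@(9, 7): e=[6,4,-2] → ·
  covered (1 px):
    · · · · · · · ·
    · · · · · · · ·
    · · · · █ · · ·
    · · · · · · · ·

Final: [[5,2],[6,2]]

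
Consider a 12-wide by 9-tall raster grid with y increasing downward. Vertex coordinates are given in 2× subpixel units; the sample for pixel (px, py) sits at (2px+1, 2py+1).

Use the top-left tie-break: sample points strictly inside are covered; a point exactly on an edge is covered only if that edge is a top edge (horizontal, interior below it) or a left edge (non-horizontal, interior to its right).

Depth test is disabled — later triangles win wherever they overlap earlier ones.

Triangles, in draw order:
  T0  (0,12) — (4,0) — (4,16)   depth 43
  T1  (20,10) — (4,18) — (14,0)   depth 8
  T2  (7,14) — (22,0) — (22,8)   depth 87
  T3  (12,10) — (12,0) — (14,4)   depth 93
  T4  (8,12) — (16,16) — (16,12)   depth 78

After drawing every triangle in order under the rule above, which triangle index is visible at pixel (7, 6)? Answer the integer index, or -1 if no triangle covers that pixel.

T0:
  2·area = 64
  edge (0, 12)→(4, 0): d=(4,-12) top-left  bias=+0
  edge (4, 0)→(4, 16): d=(0,16) right/bottom  bias=-1
  edge (4, 16)→(0, 12): d=(-4,-4) top-left  bias=+0
    (1,1)@(3, 3): e=[0,16,48] → █  [on edge]
    (2,1)@(5, 3): e=[24,-16,56] → ·
    (1,2)@(3, 5): e=[8,16,40] → █
    (2,2)@(5, 5): e=[32,-16,48] → ·
    (1,3)@(3, 7): e=[16,16,32] → █
    (2,3)@(5, 7): e=[40,-16,40] → ·
    (0,4)@(1, 9): e=[0,48,16] → █  [on edge]
    (2,4)@(5, 9): e=[48,-16,32] → ·
    (0,5)@(1, 11): e=[8,48,8] → █
    (2,5)@(5, 11): e=[56,-16,24] → ·
    (0,6)@(1, 13): e=[16,48,0] → █  [on edge]
    (2,6)@(5, 13): e=[64,-16,16] → ·
    (1,7)@(3, 15): e=[48,16,0] → █  [on edge]
    (2,8)@(5, 17): e=[80,-16,0] → ·  [on edge]
  covered (10 px):
    · · · · · · · · · · · ·
    · █ · · · · · · · · · ·
    · █ · · · · · · · · · ·
    · █ · · · · · · · · · ·
    █ █ · · · · · · · · · ·
    █ █ · · · · · · · · · ·
    █ █ · · · · · · · · · ·
    · █ · · · · · · · · · ·
    · · · · · · · · · · · ·
T1:
  2·area = 208
  edge (20, 10)→(4, 18): d=(-16,8) right/bottom  bias=-1
  edge (4, 18)→(14, 0): d=(10,-18) top-left  bias=+0
  edge (14, 0)→(20, 10): d=(6,10) right/bottom  bias=-1
    (6,1)@(13, 3): e=[168,12,28] → █
    (7,1)@(15, 3): e=[152,48,8] → █
    (8,1)@(17, 3): e=[136,84,-12] → ·
    (6,2)@(13, 5): e=[136,32,40] → █
    (8,2)@(17, 5): e=[104,104,0] → ·  [on edge]
    (5,3)@(11, 7): e=[120,16,72] → █
    (8,3)@(17, 7): e=[72,124,12] → █
    (9,3)@(19, 7): e=[56,160,-8] → ·
    (4,4)@(9, 9): e=[104,0,104] → █  [on edge]
    (9,4)@(19, 9): e=[24,180,4] → █
    (10,4)@(21, 9): e=[8,216,-16] → ·
    (4,5)@(9, 11): e=[72,20,116] → █
    (11,7)@(23, 15): e=[-104,312,0] → ·  [on edge]
  covered (26 px):
    · · · · · · · · · · · ·
    · · · · · · █ █ · · · ·
    · · · · · · █ █ · · · ·
    · · · · · █ █ █ █ · · ·
    · · · · █ █ █ █ █ █ · ·
    · · · · █ █ █ █ █ · · ·
    · · · █ █ █ █ · · · · ·
    · · · █ █ · · · · · · ·
    · · █ · · · · · · · · ·
T2:
  2·area = 120
  edge (7, 14)→(22, 0): d=(15,-14) top-left  bias=+0
  edge (22, 0)→(22, 8): d=(0,8) right/bottom  bias=-1
  edge (22, 8)→(7, 14): d=(-15,6) right/bottom  bias=-1
    (10,0)@(21, 1): e=[1,8,111] → █
    (11,0)@(23, 1): e=[29,-8,99] → ·
    (9,1)@(19, 3): e=[3,24,93] → █
    (11,1)@(23, 3): e=[59,-8,69] → ·
    (8,2)@(17, 5): e=[5,40,75] → █
    (11,2)@(23, 5): e=[89,-8,39] → ·
    (7,3)@(15, 7): e=[7,56,57] → █
    (11,3)@(23, 7): e=[119,-8,9] → ·
    (6,4)@(13, 9): e=[9,72,39] → █
    (10,4)@(21, 9): e=[121,8,-9] → ·
    (5,5)@(11, 11): e=[11,88,21] → █
    (7,5)@(15, 11): e=[67,56,-3] → ·
  covered (17 px):
    · · · · · · · · · · █ ·
    · · · · · · · · · █ █ ·
    · · · · · · · · █ █ █ ·
    · · · · · · · █ █ █ █ ·
    · · · · · · █ █ █ █ · ·
    · · · · · █ █ · · · · ·
    · · · · █ · · · · · · ·
    · · · · · · · · · · · ·
    · · · · · · · · · · · ·
T3:
  2·area = 20
  edge (12, 10)→(12, 0): d=(0,-10) top-left  bias=+0
  edge (12, 0)→(14, 4): d=(2,4) right/bottom  bias=-1
  edge (14, 4)→(12, 10): d=(-2,6) right/bottom  bias=-1
    (7,0)@(15, 1): e=[30,-10,0] → ·  [on edge]
    (6,1)@(13, 3): e=[10,2,8] → █
    (7,1)@(15, 3): e=[30,-6,-4] → ·
    (6,2)@(13, 5): e=[10,6,4] → █
    (7,2)@(15, 5): e=[30,-2,-8] → ·
    (6,3)@(13, 7): e=[10,10,0] → ·  [on edge]
    (5,6)@(11, 13): e=[-10,30,0] → ·  [on edge]
  covered (2 px):
    · · · · · · · · · · · ·
    · · · · · · █ · · · · ·
    · · · · · · █ · · · · ·
    · · · · · · · · · · · ·
    · · · · · · · · · · · ·
    · · · · · · · · · · · ·
    · · · · · · · · · · · ·
    · · · · · · · · · · · ·
    · · · · · · · · · · · ·
T4:
  2·area = 32  (B↔C swapped to make it positive)
  edge (8, 12)→(16, 12): d=(8,0) top-left  bias=+0
  edge (16, 12)→(16, 16): d=(0,4) right/bottom  bias=-1
  edge (16, 16)→(8, 12): d=(-8,-4) top-left  bias=+0
    (5,6)@(11, 13): e=[8,20,4] → █
    (6,6)@(13, 13): e=[8,12,12] → █
    (7,6)@(15, 13): e=[8,4,20] → █
    (8,6)@(17, 13): e=[8,-4,28] → ·
    (5,7)@(11, 15): e=[24,20,-12] → ·
    (6,7)@(13, 15): e=[24,12,-4] → ·
    (7,7)@(15, 15): e=[24,4,4] → █
    (8,7)@(17, 15): e=[24,-4,12] → ·
    (7,8)@(15, 17): e=[40,4,-12] → ·
  covered (4 px):
    · · · · · · · · · · · ·
    · · · · · · · · · · · ·
    · · · · · · · · · · · ·
    · · · · · · · · · · · ·
    · · · · · · · · · · · ·
    · · · · · · · · · · · ·
    · · · · · █ █ █ · · · ·
    · · · · · · · █ · · · ·
    · · · · · · · · · · · ·

Z-buffer (winner per pixel, '.' = empty):
  . . . . . . . . . . 2 .
  . 0 . . . . 3 1 . 2 2 .
  . 0 . . . . 3 1 2 2 2 .
  . 0 . . . 1 1 2 2 2 2 .
  0 0 . . 1 1 2 2 2 2 . .
  0 0 . . 1 2 2 1 1 . . .
  0 0 . 1 2 4 4 4 . . . .
  . 0 . 1 1 . . 4 . . . .
  . . 1 . . . . . . . . .

Answer: 4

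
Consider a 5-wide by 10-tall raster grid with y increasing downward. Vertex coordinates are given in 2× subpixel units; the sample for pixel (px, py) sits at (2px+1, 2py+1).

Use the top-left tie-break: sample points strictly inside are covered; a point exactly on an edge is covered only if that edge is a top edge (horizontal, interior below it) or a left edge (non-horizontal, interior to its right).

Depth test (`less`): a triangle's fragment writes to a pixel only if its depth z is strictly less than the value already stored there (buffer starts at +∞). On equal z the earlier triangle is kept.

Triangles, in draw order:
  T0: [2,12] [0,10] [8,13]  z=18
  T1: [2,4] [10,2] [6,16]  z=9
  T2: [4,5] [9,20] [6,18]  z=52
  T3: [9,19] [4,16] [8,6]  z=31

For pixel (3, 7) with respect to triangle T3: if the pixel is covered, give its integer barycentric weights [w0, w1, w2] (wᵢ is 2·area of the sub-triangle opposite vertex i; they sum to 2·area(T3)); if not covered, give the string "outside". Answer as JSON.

T0:
  2·area = 10
  edge (2, 12)→(0, 10): d=(-2,-2) top-left  bias=+0
  edge (0, 10)→(8, 13): d=(8,3) right/bottom  bias=-1
  edge (8, 13)→(2, 12): d=(-6,-1) top-left  bias=+0
    (0,5)@(1, 11): e=[0,5,5] → X  [on edge]
    (1,5)@(3, 11): e=[4,-1,7] → .
    (0,6)@(1, 13): e=[-4,21,-7] → .
    (1,6)@(3, 13): e=[0,15,-5] → .  [on edge]
    (2,7)@(5, 15): e=[0,25,-15] → .  [on edge]
    (3,8)@(7, 17): e=[0,35,-25] → .  [on edge]
    (4,9)@(9, 19): e=[0,45,-35] → .  [on edge]
  covered (1 px):
    . . . . .
    . . . . .
    . . . . .
    . . . . .
    . . . . .
    X . . . .
    . . . . .
    . . . . .
    . . . . .
    . . . . .
T1:
  2·area = 104
  edge (2, 4)→(10, 2): d=(8,-2) top-left  bias=+0
  edge (10, 2)→(6, 16): d=(-4,14) right/bottom  bias=-1
  edge (6, 16)→(2, 4): d=(-4,-12) top-left  bias=+0
    (0,0)@(1, 1): e=[-26,130,0] → .  [on edge]
    (3,1)@(7, 3): e=[2,38,64] → X
    (4,1)@(9, 3): e=[6,10,88] → X
    (1,2)@(3, 5): e=[10,86,8] → X
    (2,2)@(5, 5): e=[14,58,32] → X
    (1,3)@(3, 7): e=[26,78,0] → X  [on edge]
    (4,3)@(9, 7): e=[38,-6,72] → .
    (1,4)@(3, 9): e=[42,70,-8] → .
    (2,4)@(5, 9): e=[46,42,16] → X
    (4,4)@(9, 9): e=[54,-14,64] → .
    (2,5)@(5, 11): e=[62,34,8] → X
    (4,5)@(9, 11): e=[70,-22,56] → .
    (2,6)@(5, 13): e=[78,26,0] → X  [on edge]
    (3,9)@(7, 19): e=[130,-26,0] → .  [on edge]
  covered (14 px):
    . . . . .
    . . . X X
    . X X X X
    . X X X .
    . . X X .
    . . X X .
    . . X . .
    . . . . .
    . . . . .
    . . . . .
T2:
  2·area = 35
  edge (4, 5)→(9, 20): d=(5,15) right/bottom  bias=-1
  edge (9, 20)→(6, 18): d=(-3,-2) top-left  bias=+0
  edge (6, 18)→(4, 5): d=(-2,-13) top-left  bias=+0
    (2,4)@(5, 9): e=[5,25,5] → X
    (3,4)@(7, 9): e=[-25,29,31] → .
    (2,5)@(5, 11): e=[15,19,1] → X
    (3,5)@(7, 11): e=[-15,23,27] → .
    (2,6)@(5, 13): e=[25,13,-3] → .
    (3,7)@(7, 15): e=[5,11,19] → X
    (4,7)@(9, 15): e=[-25,15,45] → .
    (3,8)@(7, 17): e=[15,5,15] → X
    (4,8)@(9, 17): e=[-15,9,41] → .
    (3,9)@(7, 19): e=[25,-1,11] → .
  covered (4 px):
    . . . . .
    . . . . .
    . . . . .
    . . . . .
    . . X . .
    . . X . .
    . . . . .
    . . . X .
    . . . X .
    . . . . .
T3:
  2·area = 62
  edge (9, 19)→(4, 16): d=(-5,-3) top-left  bias=+0
  edge (4, 16)→(8, 6): d=(4,-10) top-left  bias=+0
  edge (8, 6)→(9, 19): d=(1,13) right/bottom  bias=-1
    (3,4)@(7, 9): e=[44,2,16] → X
    (4,4)@(9, 9): e=[50,22,-10] → .
    (3,5)@(7, 11): e=[34,10,18] → X
    (4,5)@(9, 11): e=[40,30,-8] → .
    (3,6)@(7, 13): e=[24,18,20] → X
    (4,6)@(9, 13): e=[30,38,-6] → .
    (2,7)@(5, 15): e=[8,6,48] → X
    (4,7)@(9, 15): e=[20,46,-4] → .
    (2,8)@(5, 17): e=[-2,14,50] → .
    (3,8)@(7, 17): e=[4,34,24] → X
    (4,8)@(9, 17): e=[10,54,-2] → .
    (3,9)@(7, 19): e=[-6,42,26] → .
    (4,9)@(9, 19): e=[0,62,0] → .  [on edge]
  covered (6 px):
    . . . . .
    . . . . .
    . . . . .
    . . . . .
    . . . X .
    . . . X .
    . . . X .
    . . X X .
    . . . X .
    . . . . .

Final: [26,22,14]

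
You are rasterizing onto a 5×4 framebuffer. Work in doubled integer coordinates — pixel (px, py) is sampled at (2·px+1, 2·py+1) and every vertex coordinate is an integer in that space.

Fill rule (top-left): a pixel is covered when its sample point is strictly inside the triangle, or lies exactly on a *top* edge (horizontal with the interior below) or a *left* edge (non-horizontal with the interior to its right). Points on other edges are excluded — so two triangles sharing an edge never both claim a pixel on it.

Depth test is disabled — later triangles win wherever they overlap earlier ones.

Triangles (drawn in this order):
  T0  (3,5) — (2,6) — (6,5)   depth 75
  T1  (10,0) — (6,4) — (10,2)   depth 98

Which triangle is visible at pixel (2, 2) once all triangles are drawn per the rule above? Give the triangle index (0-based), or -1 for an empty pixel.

T0:
  2·area = 3  (B↔C swapped to make it positive)
  edge (3, 5)→(6, 5): d=(3,0) top-left  bias=+0
  edge (6, 5)→(2, 6): d=(-4,1) right/bottom  bias=-1
  edge (2, 6)→(3, 5): d=(1,-1) top-left  bias=+0
    (3,0)@(7, 1): e=[-12,15,0] → ·  [on edge]
    (2,1)@(5, 3): e=[-6,9,0] → ·  [on edge]
    (0,2)@(1, 5): e=[0,5,-2] → ·  [on edge]
    (1,2)@(3, 5): e=[0,3,0] → █  [on edge]
    (2,2)@(5, 5): e=[0,1,2] → █  [on edge]
    (3,2)@(7, 5): e=[0,-1,4] → ·  [on edge]
    (4,2)@(9, 5): e=[0,-3,6] → ·  [on edge]
    (0,3)@(1, 7): e=[6,-3,0] → ·  [on edge]
    (1,3)@(3, 7): e=[6,-5,2] → ·
    (2,3)@(5, 7): e=[6,-7,4] → ·
  covered (2 px):
    · · · · ·
    · · · · ·
    · █ █ · ·
    · · · · ·
T1:
  2·area = 8  (B↔C swapped to make it positive)
  edge (10, 0)→(10, 2): d=(0,2) right/bottom  bias=-1
  edge (10, 2)→(6, 4): d=(-4,2) right/bottom  bias=-1
  edge (6, 4)→(10, 0): d=(4,-4) top-left  bias=+0
    (4,0)@(9, 1): e=[2,6,0] → █  [on edge]
    (3,1)@(7, 3): e=[6,2,0] → █  [on edge]
    (4,1)@(9, 3): e=[2,-2,8] → ·
    (2,2)@(5, 5): e=[10,-2,0] → ·  [on edge]
    (3,2)@(7, 5): e=[6,-6,8] → ·
    (1,3)@(3, 7): e=[14,-6,0] → ·  [on edge]
  covered (2 px):
    · · · · █
    · · · █ ·
    · · · · ·
    · · · · ·

Z-buffer (winner per pixel, '.' = empty):
  . . . . 1
  . . . 1 .
  . 0 0 . .
  . . . . .

Final: 0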